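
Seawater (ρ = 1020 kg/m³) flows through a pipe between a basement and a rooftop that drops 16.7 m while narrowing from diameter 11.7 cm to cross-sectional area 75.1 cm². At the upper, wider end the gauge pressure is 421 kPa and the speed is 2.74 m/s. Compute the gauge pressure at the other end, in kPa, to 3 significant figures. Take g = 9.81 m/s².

P₂ ≈ 584 kPa

By continuity, v₂ = v₁·A₁/A₂ = 2.74·(108/75.1) = 3.92 m/s.
Energy conservation along the streamline gives P₂ = P₁ − ½ρ(v₂² − v₁²) − ρg(h₂ − h₁).
P₂ = 421000 + ½·1020·(2.74² − 3.92²) − 1020·9.81·(−16.7) = 421000 + (-4020) − (-167000) = 584000 Pa.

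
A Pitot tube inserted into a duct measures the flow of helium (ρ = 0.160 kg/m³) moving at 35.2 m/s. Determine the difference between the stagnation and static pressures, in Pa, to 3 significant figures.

ΔP = 99.1 Pa

The dynamic pressure equals the rise in static pressure at the stagnation point: ΔP = ½ρv².
ΔP = ½·0.160·35.2² = 99.1 Pa.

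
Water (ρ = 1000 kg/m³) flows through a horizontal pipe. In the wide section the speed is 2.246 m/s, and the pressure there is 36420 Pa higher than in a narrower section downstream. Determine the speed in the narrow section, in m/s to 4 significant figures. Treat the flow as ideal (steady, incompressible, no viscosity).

8.825 m/s

Along the level pipe P + ½ρv² is conserved, hence v₂² = v₁² + 2(P₁ − P₂)/ρ.
v₂ = √(2.246² + 2·36420/1000) = √(5.045 + 72.84) = 8.825 m/s.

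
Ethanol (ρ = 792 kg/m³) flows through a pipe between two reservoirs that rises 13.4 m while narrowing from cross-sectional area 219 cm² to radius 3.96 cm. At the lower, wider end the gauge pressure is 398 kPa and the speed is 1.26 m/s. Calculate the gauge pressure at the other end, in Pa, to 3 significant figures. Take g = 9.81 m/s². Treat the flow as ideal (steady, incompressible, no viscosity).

Mass conservation (A₁v₁ = A₂v₂) gives v₂ = 1.26 × 219/49.3 = 5.60 m/s.
Energy conservation along the streamline gives P₂ = P₁ − ½ρ(v₂² − v₁²) − ρg(h₂ − h₁).
P₂ = 398000 + ½·792·(1.26² − 5.60²) − 792·9.81·(+13.4) = 398000 + (-11800) − (104000) = 282000 Pa.

282000 Pa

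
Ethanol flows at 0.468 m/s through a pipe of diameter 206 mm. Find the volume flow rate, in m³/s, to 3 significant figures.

Q ≈ 0.0156 m³/s

Q = A·v = 0.0333 m² × 0.468 m/s = 0.0156 m³/s.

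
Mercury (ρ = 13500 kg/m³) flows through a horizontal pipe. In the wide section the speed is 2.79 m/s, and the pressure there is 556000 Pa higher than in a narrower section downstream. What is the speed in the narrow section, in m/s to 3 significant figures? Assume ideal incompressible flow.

Along the level pipe P + ½ρv² is conserved, hence v₂² = v₁² + 2(P₁ − P₂)/ρ.
v₂ = √(2.79² + 2·556000/13500) = √(7.78 + 82.4) = 9.49 m/s.

v₂ ≈ 9.49 m/s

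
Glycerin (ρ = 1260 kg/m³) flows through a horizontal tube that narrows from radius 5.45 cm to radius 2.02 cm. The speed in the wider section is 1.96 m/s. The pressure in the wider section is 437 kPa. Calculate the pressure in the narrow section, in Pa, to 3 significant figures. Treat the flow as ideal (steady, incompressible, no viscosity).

P₂ ≈ 311000 Pa

By continuity, v₂ = v₁·A₁/A₂ = 1.96·(93.3/12.8) = 14.3 m/s.
The pipe is horizontal, so Bernoulli reduces to P₁ + ½ρv₁² = P₂ + ½ρv₂².
P₂ = P₁ − ½ρ(v₂² − v₁²) = 437000 − ½·1260·(14.3² − 1.96²) = 437000 − 126000 = 311000 Pa.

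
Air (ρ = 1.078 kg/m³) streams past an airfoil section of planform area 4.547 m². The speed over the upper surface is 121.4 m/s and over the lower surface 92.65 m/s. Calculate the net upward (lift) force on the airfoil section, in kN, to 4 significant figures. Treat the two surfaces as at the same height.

15.08 kN

The faster flow above has the lower pressure; Bernoulli (same height) gives ΔP = ½ρ(v_up² − v_low²).
ΔP = ½·1.078·(121.4² − 92.65²) = 3317 Pa.
Lift = ΔP · A = 3317 × 4.547 = 15080 N.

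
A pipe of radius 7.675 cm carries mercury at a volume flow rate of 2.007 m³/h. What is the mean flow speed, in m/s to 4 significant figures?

0.03013 m/s

Q = 2.007 m³/h = 0.0005575 m³/s.
v = Q/A = 0.0005575 / 0.01851 = 0.03013 m/s.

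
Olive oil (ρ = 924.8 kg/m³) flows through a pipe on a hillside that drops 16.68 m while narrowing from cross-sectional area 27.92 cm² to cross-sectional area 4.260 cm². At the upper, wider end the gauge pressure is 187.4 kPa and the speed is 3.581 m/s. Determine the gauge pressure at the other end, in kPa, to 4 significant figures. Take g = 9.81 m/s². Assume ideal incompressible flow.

P₂ = 89.95 kPa

Continuity gives A₁v₁ = A₂v₂, so v₂ = (27.92 cm²)/(4.260 cm²) × 3.581 m/s = 23.47 m/s.
Bernoulli: P₁ + ½ρv₁² + ρg h₁ = P₂ + ½ρv₂² + ρg h₂, so P₂ = P₁ + ½ρ(v₁² − v₂²) − ρg(h₂ − h₁).
P₂ = 187400 + ½·924.8·(3.581² − 23.47²) − 924.8·9.81·(−16.68) = 187400 + (-248800) − (-151300) = 89950 Pa.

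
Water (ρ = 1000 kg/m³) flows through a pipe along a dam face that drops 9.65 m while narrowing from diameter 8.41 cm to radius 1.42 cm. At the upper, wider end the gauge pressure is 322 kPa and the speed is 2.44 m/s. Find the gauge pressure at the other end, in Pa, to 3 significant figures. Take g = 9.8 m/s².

The volume flow rate is constant, so v₂ = (A₁/A₂)v₁ = (55.5/6.33)·2.44 = 21.4 m/s.
Bernoulli: P₁ + ½ρv₁² + ρg h₁ = P₂ + ½ρv₂² + ρg h₂, so P₂ = P₁ + ½ρ(v₁² − v₂²) − ρg(h₂ − h₁).
P₂ = 322000 + ½·1000·(2.44² − 21.4²) − 1000·9.8·(−9.65) = 322000 + (-226000) − (-94600) = 191000 Pa.

P₂ ≈ 191000 Pa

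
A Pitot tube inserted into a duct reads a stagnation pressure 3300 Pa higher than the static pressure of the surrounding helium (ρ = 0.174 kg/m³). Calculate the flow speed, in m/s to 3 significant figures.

v ≈ 195 m/s

The dynamic pressure equals the rise in static pressure at the stagnation point: ΔP = ½ρv².
v = √(2ΔP/ρ) = √(2·3300/0.174) = 195 m/s.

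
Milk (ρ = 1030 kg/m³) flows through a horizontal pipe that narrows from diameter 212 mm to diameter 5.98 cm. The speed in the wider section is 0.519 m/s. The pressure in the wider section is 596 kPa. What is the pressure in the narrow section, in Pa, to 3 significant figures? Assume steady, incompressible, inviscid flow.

Mass conservation (A₁v₁ = A₂v₂) gives v₂ = 0.519 × 353/28.1 = 6.52 m/s.
Bernoulli (h₁ = h₂): P₁ − P₂ = ½ρ(v₂² − v₁²).
P₂ = P₁ − ½ρ(v₂² − v₁²) = 596000 − ½·1030·(6.52² − 0.519²) = 596000 − 21800 = 574000 Pa.

P₂ ≈ 574000 Pa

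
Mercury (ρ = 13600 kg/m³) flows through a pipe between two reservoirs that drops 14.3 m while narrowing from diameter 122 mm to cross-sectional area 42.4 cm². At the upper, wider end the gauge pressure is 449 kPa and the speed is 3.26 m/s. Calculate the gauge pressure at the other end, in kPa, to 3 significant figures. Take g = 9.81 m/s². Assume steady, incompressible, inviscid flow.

P₂ ≈ 1880 kPa

Mass conservation (A₁v₁ = A₂v₂) gives v₂ = 3.26 × 117/42.4 = 8.99 m/s.
Energy conservation along the streamline gives P₂ = P₁ − ½ρ(v₂² − v₁²) − ρg(h₂ − h₁).
P₂ = 449000 + ½·13600·(3.26² − 8.99²) − 13600·9.81·(−14.3) = 449000 + (-477000) − (-1910000) = 1880000 Pa.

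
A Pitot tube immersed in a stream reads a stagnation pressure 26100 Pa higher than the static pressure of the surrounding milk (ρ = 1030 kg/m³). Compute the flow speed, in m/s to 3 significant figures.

v ≈ 7.12 m/s

At the stagnation point the flow is brought to rest, so Bernoulli gives P_stag − P_static = ½ρv².
v = √(2ΔP/ρ) = √(2·26100/1030) = 7.12 m/s.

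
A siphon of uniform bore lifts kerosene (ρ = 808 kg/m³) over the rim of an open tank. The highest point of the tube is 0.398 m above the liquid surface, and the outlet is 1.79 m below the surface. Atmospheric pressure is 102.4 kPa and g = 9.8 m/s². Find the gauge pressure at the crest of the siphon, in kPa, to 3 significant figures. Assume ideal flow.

Bernoulli surface→outlet gives ½v² = g·h_out, so v = √(2·9.8·1.79) = 5.92 m/s.
Continuity keeps v the same throughout the tube; from surface to crest, P_atm + 0 = P_top + ½ρv² + ρg·h_top.
P_top = 102400 − ½·808·5.92² − 808·9.8·0.398 = 85100 Pa. So P_gauge = P_top − P_atm = -17300 Pa.

P_gauge ≈ -17.3 kPa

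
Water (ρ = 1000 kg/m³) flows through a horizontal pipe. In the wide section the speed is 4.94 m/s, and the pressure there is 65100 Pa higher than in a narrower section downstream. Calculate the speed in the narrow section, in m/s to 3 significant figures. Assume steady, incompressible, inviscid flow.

v₂ = 12.4 m/s

Along the level pipe P + ½ρv² is conserved, hence v₂² = v₁² + 2(P₁ − P₂)/ρ.
v₂ = √(4.94² + 2·65100/1000) = √(24.4 + 130) = 12.4 m/s.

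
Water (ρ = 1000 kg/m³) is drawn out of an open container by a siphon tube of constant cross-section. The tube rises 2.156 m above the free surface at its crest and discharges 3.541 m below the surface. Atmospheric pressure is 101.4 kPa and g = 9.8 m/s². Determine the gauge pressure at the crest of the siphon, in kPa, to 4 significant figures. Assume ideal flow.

P_gauge ≈ -55.83 kPa

Bernoulli surface→outlet gives ½v² = g·h_out, so v = √(2·9.8·3.541) = 8.331 m/s.
With constant cross-section the crest speed equals v; applying Bernoulli from the surface up to the crest, P_top = P_atm − ½ρv² − ρg·h_top.
P_top = 101400 − ½·1000·8.331² − 1000·9.8·2.156 = 45570 Pa. So P_gauge = P_top − P_atm = -55830 Pa.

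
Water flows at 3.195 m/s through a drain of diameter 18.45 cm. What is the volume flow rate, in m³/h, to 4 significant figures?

Q = A·v = 0.02674 m² × 3.195 m/s = 0.08542 m³/s.
Converting: 0.08542 m³/s × 3600 = 307.5 m³/h.

Q ≈ 307.5 m³/h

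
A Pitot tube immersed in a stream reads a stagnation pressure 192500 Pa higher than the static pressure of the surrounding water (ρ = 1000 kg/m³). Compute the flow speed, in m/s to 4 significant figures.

At the stagnation point the flow is brought to rest, so Bernoulli gives P_stag − P_static = ½ρv².
v = √(2ΔP/ρ) = √(2·192500/1000) = 19.62 m/s.

v ≈ 19.62 m/s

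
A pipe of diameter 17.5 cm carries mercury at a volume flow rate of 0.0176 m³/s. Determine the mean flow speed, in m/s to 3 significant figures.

v ≈ 0.732 m/s

Q = 0.0176 m³/s = 0.0176 m³/s.
v = Q/A = 0.0176 / 0.0241 = 0.732 m/s.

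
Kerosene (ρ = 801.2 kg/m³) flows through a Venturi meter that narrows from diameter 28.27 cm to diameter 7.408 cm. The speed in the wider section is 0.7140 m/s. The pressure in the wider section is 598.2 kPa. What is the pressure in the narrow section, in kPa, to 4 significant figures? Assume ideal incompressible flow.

555.1 kPa

By continuity, v₂ = v₁·A₁/A₂ = 0.7140·(627.7/43.10) = 10.40 m/s.
The pipe is horizontal, so Bernoulli reduces to P₁ + ½ρv₁² = P₂ + ½ρv₂².
P₂ = P₁ − ½ρ(v₂² − v₁²) = 598200 − ½·801.2·(10.40² − 0.7140²) = 598200 − 43110 = 555100 Pa.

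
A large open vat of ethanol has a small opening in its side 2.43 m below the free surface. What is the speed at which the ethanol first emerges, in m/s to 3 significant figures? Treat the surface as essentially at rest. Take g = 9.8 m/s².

v ≈ 6.90 m/s

With the surface at rest and both surface and jet at atmospheric pressure, Bernoulli gives ρg h = ½ρv², so v = √(2gh) = √(2·9.8·2.43) = 6.90 m/s.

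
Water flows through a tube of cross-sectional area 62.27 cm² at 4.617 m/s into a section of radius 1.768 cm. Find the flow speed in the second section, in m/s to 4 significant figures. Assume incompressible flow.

By continuity, v₂ = v₁·A₁/A₂ = 4.617·(62.27/9.820) = 29.28 m/s.

v₂ = 29.28 m/s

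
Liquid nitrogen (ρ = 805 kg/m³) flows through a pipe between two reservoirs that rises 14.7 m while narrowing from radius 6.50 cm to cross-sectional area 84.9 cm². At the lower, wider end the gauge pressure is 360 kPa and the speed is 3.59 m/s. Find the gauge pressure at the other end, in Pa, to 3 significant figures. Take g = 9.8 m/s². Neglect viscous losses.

P₂ ≈ 237000 Pa

By continuity, v₂ = v₁·A₁/A₂ = 3.59·(133/84.9) = 5.61 m/s.
Bernoulli: P₁ + ½ρv₁² + ρg h₁ = P₂ + ½ρv₂² + ρg h₂, so P₂ = P₁ + ½ρ(v₁² − v₂²) − ρg(h₂ − h₁).
P₂ = 360000 + ½·805·(3.59² − 5.61²) − 805·9.8·(+14.7) = 360000 + (-7490) − (116000) = 237000 Pa.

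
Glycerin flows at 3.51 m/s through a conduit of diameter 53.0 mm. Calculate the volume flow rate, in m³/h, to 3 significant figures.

27.9 m³/h

Q = A·v = 0.00221 m² × 3.51 m/s = 0.00774 m³/s.
Converting: 0.00774 m³/s × 3600 = 27.9 m³/h.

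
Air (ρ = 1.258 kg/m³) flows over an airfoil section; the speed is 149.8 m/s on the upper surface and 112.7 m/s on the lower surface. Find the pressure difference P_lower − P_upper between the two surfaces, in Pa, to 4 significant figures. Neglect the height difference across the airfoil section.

Bernoulli (same height): P_lower − P_upper = ½ρ(v_upper² − v_lower²).
ΔP = ½·1.258·(149.8² − 112.7²) = 6126 Pa.

ΔP ≈ 6126 Pa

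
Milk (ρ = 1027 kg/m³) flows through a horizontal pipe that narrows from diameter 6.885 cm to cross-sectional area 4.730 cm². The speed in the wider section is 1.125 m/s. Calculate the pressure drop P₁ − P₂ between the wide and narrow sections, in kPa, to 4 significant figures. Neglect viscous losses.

ΔP ≈ 39.61 kPa

By continuity, v₂ = v₁·A₁/A₂ = 1.125·(37.23/4.730) = 8.855 m/s.
With no height change, Bernoulli's equation is P₁ + ½ρv₁² = P₂ + ½ρv₂².
P₁ − P₂ = ½·1027·(8.855² − 1.125²) = ½·1027·77.15 = 39610 Pa.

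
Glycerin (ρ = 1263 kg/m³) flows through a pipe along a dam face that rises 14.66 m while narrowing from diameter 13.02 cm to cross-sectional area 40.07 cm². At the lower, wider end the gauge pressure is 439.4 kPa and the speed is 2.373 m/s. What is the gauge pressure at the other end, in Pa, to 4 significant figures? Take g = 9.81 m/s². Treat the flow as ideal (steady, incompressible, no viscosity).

Continuity gives A₁v₁ = A₂v₂, so v₂ = (133.1 cm²)/(40.07 cm²) × 2.373 m/s = 7.885 m/s.
Bernoulli: P₁ + ½ρv₁² + ρg h₁ = P₂ + ½ρv₂² + ρg h₂, so P₂ = P₁ + ½ρ(v₁² − v₂²) − ρg(h₂ − h₁).
P₂ = 439400 + ½·1263·(2.373² − 7.885²) − 1263·9.81·(+14.66) = 439400 + (-35700) − (181600) = 222100 Pa.

222100 Pa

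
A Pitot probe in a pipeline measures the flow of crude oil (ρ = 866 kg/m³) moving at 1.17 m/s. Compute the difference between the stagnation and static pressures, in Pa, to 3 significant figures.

ΔP ≈ 593 Pa

At the stagnation point the flow is brought to rest, so Bernoulli gives P_stag − P_static = ½ρv².
ΔP = ½·866·1.17² = 593 Pa.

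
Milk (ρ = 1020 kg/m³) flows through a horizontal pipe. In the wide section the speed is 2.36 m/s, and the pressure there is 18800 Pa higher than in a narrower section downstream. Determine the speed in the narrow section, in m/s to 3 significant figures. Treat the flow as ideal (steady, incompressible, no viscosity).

6.51 m/s

Along the level pipe P + ½ρv² is conserved, hence v₂² = v₁² + 2(P₁ − P₂)/ρ.
v₂ = √(2.36² + 2·18800/1020) = √(5.57 + 36.9) = 6.51 m/s.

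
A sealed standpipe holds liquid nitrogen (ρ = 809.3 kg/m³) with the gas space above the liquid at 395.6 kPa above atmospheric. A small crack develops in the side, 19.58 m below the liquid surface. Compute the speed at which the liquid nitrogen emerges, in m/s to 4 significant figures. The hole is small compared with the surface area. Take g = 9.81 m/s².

Take point 1 at the surface (v₁ ≈ 0) and point 2 at the hole (at atmospheric pressure). Bernoulli: P₁ + ρg h = P_atm + ½ρv₂².
With P₁ − P_atm = 395600 Pa, v₂ = √(2gh + 2ΔP/ρ) = √(2·9.81·19.58 + 2·395600/809.3) = 36.90 m/s.

v = 36.90 m/s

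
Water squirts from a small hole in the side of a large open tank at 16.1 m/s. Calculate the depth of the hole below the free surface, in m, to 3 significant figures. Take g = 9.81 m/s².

For a small hole in a large open tank, ½v² = gh, giving h = v²/(2g).
h = 16.1²/(2·9.81) = 259/19.62 = 13.2 m.

h ≈ 13.2 m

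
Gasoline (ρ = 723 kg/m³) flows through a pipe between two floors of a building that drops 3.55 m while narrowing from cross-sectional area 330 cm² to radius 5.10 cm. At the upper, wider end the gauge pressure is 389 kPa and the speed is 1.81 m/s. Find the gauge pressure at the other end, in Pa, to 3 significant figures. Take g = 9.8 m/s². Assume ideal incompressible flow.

P₂ = 396000 Pa

By continuity, v₂ = v₁·A₁/A₂ = 1.81·(330/81.7) = 7.31 m/s.
Applying Bernoulli between the two ends and solving for P₂: P₂ = P₁ + ½ρ(v₁² − v₂²) − ρgΔh.
P₂ = 389000 + ½·723·(1.81² − 7.31²) − 723·9.8·(−3.55) = 389000 + (-18100) − (-25200) = 396000 Pa.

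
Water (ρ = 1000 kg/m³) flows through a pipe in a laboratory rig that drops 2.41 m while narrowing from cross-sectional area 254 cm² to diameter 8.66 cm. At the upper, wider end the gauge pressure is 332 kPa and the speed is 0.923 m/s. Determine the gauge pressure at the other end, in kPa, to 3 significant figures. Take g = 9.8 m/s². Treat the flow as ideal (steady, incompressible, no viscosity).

By continuity, v₂ = v₁·A₁/A₂ = 0.923·(254/58.9) = 3.98 m/s.
Applying Bernoulli between the two ends and solving for P₂: P₂ = P₁ + ½ρ(v₁² − v₂²) − ρgΔh.
P₂ = 332000 + ½·1000·(0.923² − 3.98²) − 1000·9.8·(−2.41) = 332000 + (-7500) − (-23600) = 348000 Pa.

P₂ ≈ 348 kPa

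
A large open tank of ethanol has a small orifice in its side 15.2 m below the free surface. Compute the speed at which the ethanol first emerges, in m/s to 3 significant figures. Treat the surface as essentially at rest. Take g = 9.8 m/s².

Torricelli's result v = √(2gh) gives v = √(2·9.8·15.2) = 17.3 m/s.

v ≈ 17.3 m/s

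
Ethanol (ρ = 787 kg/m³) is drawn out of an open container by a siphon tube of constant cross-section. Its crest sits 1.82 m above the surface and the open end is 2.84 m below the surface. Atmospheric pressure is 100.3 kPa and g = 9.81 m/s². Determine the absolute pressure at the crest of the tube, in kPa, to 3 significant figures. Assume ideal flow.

P_top = 64.3 kPa

The outlet speed comes from Torricelli: v = √(2g·2.84) = 7.46 m/s.
With constant cross-section the crest speed equals v; applying Bernoulli from the surface up to the crest, P_top = P_atm − ½ρv² − ρg·h_top.
P_top = 100300 − ½·787·7.46² − 787·9.81·1.82 = 64300 Pa.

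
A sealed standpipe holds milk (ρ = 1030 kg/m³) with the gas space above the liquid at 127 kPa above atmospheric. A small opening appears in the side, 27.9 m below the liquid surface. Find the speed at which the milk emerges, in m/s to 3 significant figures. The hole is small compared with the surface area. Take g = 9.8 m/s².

Take point 1 at the surface (v₁ ≈ 0) and point 2 at the hole (at atmospheric pressure). Bernoulli: P₁ + ρg h = P_atm + ½ρv₂².
With P₁ − P_atm = 127000 Pa, v₂ = √(2gh + 2ΔP/ρ) = √(2·9.8·27.9 + 2·127000/1030) = 28.2 m/s.

v = 28.2 m/s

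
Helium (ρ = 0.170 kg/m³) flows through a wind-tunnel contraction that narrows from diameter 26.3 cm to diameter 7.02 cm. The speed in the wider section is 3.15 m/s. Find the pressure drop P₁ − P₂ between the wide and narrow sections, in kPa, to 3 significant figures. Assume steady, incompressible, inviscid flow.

0.165 kPa

By continuity, v₂ = v₁·A₁/A₂ = 3.15·(543/38.7) = 44.2 m/s.
With no height change, Bernoulli's equation is P₁ + ½ρv₁² = P₂ + ½ρv₂².
P₁ − P₂ = ½·0.170·(44.2² − 3.15²) = ½·0.170·1940 = 165 Pa.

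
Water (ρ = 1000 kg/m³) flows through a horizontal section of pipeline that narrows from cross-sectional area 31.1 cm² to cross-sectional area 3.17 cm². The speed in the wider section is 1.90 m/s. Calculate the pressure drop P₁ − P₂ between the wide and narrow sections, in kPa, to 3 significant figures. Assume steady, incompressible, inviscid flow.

Mass conservation (A₁v₁ = A₂v₂) gives v₂ = 1.90 × 31.1/3.17 = 18.6 m/s.
Along the horizontal streamline, P + ½ρv² is constant.
P₁ − P₂ = ½·1000·(18.6² − 1.90²) = ½·1000·344 = 172000 Pa.

172 kPa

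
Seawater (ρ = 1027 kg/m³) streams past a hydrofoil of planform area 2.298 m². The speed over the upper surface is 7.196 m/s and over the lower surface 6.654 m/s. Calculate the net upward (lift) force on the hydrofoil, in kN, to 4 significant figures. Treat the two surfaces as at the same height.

With equal heights on the two surfaces, Bernoulli gives P_lower − P_upper = ½ρ(v_upper² − v_lower²).
ΔP = ½·1027·(7.196² − 6.654²) = 3855 Pa.
Lift = ΔP · A = 3855 × 2.298 = 8858 N.

8.858 kN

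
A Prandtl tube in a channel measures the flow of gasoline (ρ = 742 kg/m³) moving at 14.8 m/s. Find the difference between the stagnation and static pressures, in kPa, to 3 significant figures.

Bernoulli between the free stream and the stagnation point: ½ρv² = P_stag − P_static.
ΔP = ½·742·14.8² = 81300 Pa.

81.3 kPa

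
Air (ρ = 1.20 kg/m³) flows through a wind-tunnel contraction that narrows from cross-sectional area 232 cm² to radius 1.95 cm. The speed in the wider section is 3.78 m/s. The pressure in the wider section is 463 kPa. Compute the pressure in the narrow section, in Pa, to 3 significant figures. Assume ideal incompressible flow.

Mass conservation (A₁v₁ = A₂v₂) gives v₂ = 3.78 × 232/11.9 = 73.4 m/s.
With no height change, Bernoulli's equation is P₁ + ½ρv₁² = P₂ + ½ρv₂².
P₂ = P₁ − ½ρ(v₂² − v₁²) = 463000 − ½·1.20·(73.4² − 3.78²) = 463000 − 3220 = 460000 Pa.

P₂ ≈ 460000 Pa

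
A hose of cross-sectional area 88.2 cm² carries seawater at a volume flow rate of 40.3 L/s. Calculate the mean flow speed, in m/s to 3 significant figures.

Q = 40.3 L/s = 0.0403 m³/s.
v = Q/A = 0.0403 / 0.00882 = 4.57 m/s.

4.57 m/s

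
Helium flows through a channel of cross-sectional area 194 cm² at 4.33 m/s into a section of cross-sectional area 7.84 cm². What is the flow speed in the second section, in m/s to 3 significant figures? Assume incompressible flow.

The volume flow rate is constant, so v₂ = (A₁/A₂)v₁ = (194/7.84)·4.33 = 107 m/s.

v₂ ≈ 107 m/s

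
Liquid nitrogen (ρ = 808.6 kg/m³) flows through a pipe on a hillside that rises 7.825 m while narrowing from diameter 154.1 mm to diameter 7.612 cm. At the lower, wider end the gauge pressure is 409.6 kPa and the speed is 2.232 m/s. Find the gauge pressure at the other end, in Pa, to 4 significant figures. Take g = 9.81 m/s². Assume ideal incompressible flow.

315700 Pa

Mass conservation (A₁v₁ = A₂v₂) gives v₂ = 2.232 × 186.5/45.51 = 9.147 m/s.
Bernoulli: P₁ + ½ρv₁² + ρg h₁ = P₂ + ½ρv₂² + ρg h₂, so P₂ = P₁ + ½ρ(v₁² − v₂²) − ρg(h₂ − h₁).
P₂ = 409600 + ½·808.6·(2.232² − 9.147²) − 808.6·9.81·(+7.825) = 409600 + (-31820) − (62070) = 315700 Pa.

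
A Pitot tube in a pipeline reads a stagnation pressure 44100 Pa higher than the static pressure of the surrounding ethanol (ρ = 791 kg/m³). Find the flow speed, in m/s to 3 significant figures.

v = 10.6 m/s

Bernoulli between the free stream and the stagnation point: ½ρv² = P_stag − P_static.
v = √(2ΔP/ρ) = √(2·44100/791) = 10.6 m/s.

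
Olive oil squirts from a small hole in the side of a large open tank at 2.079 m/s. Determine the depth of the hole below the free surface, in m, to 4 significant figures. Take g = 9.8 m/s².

h ≈ 0.2205 m

For a small hole in a large open tank, ½v² = gh, giving h = v²/(2g).
h = 2.079²/(2·9.8) = 4.322/19.60 = 0.2205 m.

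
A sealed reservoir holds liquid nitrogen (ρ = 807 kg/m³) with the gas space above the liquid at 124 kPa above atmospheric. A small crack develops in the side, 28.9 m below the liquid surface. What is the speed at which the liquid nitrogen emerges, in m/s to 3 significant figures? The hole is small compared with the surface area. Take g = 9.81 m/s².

v ≈ 29.6 m/s

Take point 1 at the surface (v₁ ≈ 0) and point 2 at the hole (at atmospheric pressure). Bernoulli: P₁ + ρg h = P_atm + ½ρv₂².
With P₁ − P_atm = 124000 Pa, v₂ = √(2gh + 2ΔP/ρ) = √(2·9.81·28.9 + 2·124000/807) = 29.6 m/s.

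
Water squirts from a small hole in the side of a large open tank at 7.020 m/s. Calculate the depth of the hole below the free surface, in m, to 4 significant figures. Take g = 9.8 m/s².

2.514 m

Inverting v = √(2gh) gives h = v² / 2g.
h = 7.020²/(2·9.8) = 49.28/19.60 = 2.514 m.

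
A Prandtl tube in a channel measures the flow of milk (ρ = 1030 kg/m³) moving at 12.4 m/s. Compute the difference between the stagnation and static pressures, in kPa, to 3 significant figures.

79.2 kPa

The dynamic pressure equals the rise in static pressure at the stagnation point: ΔP = ½ρv².
ΔP = ½·1030·12.4² = 79200 Pa.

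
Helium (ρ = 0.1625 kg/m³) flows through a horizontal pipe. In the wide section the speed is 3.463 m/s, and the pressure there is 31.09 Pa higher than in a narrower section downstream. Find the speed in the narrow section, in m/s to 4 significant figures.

Along the level pipe P + ½ρv² is conserved, hence v₂² = v₁² + 2(P₁ − P₂)/ρ.
v₂ = √(3.463² + 2·31.09/0.1625) = √(11.99 + 382.6) = 19.87 m/s.

v₂ = 19.87 m/s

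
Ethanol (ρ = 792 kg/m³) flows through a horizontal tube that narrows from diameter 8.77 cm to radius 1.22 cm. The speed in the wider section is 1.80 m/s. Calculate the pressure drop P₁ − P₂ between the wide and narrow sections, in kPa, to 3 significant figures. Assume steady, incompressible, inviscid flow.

ΔP ≈ 213 kPa

By continuity, v₂ = v₁·A₁/A₂ = 1.80·(60.4/4.68) = 23.3 m/s.
The pipe is horizontal, so Bernoulli reduces to P₁ + ½ρv₁² = P₂ + ½ρv₂².
P₁ − P₂ = ½·792·(23.3² − 1.80²) = ½·792·537 = 213000 Pa.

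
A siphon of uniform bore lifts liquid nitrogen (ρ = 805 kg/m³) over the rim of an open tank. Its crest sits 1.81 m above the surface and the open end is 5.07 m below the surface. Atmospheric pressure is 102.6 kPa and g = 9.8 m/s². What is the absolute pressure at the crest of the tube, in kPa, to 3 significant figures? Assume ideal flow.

P_top = 48.3 kPa

Bernoulli surface→outlet gives ½v² = g·h_out, so v = √(2·9.8·5.07) = 9.97 m/s.
Continuity keeps v the same throughout the tube; from surface to crest, P_atm + 0 = P_top + ½ρv² + ρg·h_top.
P_top = 102600 − ½·805·9.97² − 805·9.8·1.81 = 48300 Pa.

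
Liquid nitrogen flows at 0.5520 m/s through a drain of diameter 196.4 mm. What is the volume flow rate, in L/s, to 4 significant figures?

Q = A·v = 0.03030 m² × 0.5520 m/s = 0.01672 m³/s.
Converting: 0.01672 m³/s × 1000 = 16.72 L/s.

Q = 16.72 L/s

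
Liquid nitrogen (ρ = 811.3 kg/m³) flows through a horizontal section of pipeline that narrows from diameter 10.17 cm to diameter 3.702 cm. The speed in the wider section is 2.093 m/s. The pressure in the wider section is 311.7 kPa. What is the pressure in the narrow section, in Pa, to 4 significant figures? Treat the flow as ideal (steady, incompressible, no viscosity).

Continuity gives A₁v₁ = A₂v₂, so v₂ = (81.23 cm²)/(10.76 cm²) × 2.093 m/s = 15.80 m/s.
The pipe is horizontal, so Bernoulli reduces to P₁ + ½ρv₁² = P₂ + ½ρv₂².
P₂ = P₁ − ½ρ(v₂² − v₁²) = 311700 − ½·811.3·(15.80² − 2.093²) = 311700 − 99430 = 212300 Pa.

P₂ = 212300 Pa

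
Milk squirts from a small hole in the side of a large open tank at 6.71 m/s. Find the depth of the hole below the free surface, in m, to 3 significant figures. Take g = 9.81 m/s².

For a small hole in a large open tank, ½v² = gh, giving h = v²/(2g).
h = 6.71²/(2·9.81) = 45.0/19.62 = 2.29 m.

h ≈ 2.29 m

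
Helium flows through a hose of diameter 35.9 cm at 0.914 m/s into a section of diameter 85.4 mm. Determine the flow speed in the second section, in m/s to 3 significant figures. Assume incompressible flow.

16.2 m/s

The volume flow rate is constant, so v₂ = (A₁/A₂)v₁ = (1010/57.3)·0.914 = 16.2 m/s.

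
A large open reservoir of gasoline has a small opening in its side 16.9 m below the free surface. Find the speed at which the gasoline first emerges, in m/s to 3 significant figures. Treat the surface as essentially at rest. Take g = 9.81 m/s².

v ≈ 18.2 m/s

With the surface at rest and both surface and jet at atmospheric pressure, Bernoulli gives ρg h = ½ρv², so v = √(2gh) = √(2·9.81·16.9) = 18.2 m/s.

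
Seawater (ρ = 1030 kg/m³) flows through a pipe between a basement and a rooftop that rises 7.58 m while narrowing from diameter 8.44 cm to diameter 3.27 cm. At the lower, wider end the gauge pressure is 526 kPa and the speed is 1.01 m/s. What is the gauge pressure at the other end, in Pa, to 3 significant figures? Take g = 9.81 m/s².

P₂ = 427000 Pa

Continuity gives A₁v₁ = A₂v₂, so v₂ = (55.9 cm²)/(8.40 cm²) × 1.01 m/s = 6.73 m/s.
Applying Bernoulli between the two ends and solving for P₂: P₂ = P₁ + ½ρ(v₁² − v₂²) − ρgΔh.
P₂ = 526000 + ½·1030·(1.01² − 6.73²) − 1030·9.81·(+7.58) = 526000 + (-22800) − (76600) = 427000 Pa.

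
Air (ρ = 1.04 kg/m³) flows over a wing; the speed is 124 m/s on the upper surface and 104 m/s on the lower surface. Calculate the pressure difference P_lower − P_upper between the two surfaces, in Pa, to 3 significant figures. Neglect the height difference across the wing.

ΔP ≈ 2370 Pa

The pressure is lower where the speed is higher: ΔP = ½ρ(v_up² − v_low²).
ΔP = ½·1.04·(124² − 104²) = 2370 Pa.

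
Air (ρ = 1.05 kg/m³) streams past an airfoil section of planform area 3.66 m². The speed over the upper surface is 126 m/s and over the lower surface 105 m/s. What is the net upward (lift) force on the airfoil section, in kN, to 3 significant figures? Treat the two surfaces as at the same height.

The faster flow above has the lower pressure; Bernoulli (same height) gives ΔP = ½ρ(v_up² − v_low²).
ΔP = ½·1.05·(126² − 105²) = 2550 Pa.
Lift = ΔP · A = 2550 × 3.66 = 9320 N.

F ≈ 9.32 kN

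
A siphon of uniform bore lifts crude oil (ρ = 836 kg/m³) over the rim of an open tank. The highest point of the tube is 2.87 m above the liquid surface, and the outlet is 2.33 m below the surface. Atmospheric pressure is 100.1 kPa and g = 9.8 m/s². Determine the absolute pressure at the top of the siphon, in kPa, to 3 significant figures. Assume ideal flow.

Bernoulli surface→outlet gives ½v² = g·h_out, so v = √(2·9.8·2.33) = 6.76 m/s.
With constant cross-section the crest speed equals v; applying Bernoulli from the surface up to the crest, P_top = P_atm − ½ρv² − ρg·h_top.
P_top = 100100 − ½·836·6.76² − 836·9.8·2.87 = 57500 Pa.

P_top = 57.5 kPa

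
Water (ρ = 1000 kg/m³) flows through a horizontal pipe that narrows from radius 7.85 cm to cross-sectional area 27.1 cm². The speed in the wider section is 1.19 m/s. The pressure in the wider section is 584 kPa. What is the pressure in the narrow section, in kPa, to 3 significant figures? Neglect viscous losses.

Mass conservation (A₁v₁ = A₂v₂) gives v₂ = 1.19 × 194/27.1 = 8.50 m/s.
With no height change, Bernoulli's equation is P₁ + ½ρv₁² = P₂ + ½ρv₂².
P₂ = P₁ − ½ρ(v₂² − v₁²) = 584000 − ½·1000·(8.50² − 1.19²) = 584000 − 35400 = 549000 Pa.

549 kPa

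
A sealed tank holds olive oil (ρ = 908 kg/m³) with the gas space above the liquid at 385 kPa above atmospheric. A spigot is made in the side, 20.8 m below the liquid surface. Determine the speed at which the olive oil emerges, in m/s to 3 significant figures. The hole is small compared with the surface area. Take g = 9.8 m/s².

Take point 1 at the surface (v₁ ≈ 0) and point 2 at the hole (at atmospheric pressure). Bernoulli: P₁ + ρg h = P_atm + ½ρv₂².
With P₁ − P_atm = 385000 Pa, v₂ = √(2gh + 2ΔP/ρ) = √(2·9.8·20.8 + 2·385000/908) = 35.4 m/s.

35.4 m/s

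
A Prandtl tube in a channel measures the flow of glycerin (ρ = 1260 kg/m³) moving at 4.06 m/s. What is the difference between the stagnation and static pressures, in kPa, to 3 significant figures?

Bernoulli between the free stream and the stagnation point: ½ρv² = P_stag − P_static.
ΔP = ½·1260·4.06² = 10400 Pa.

ΔP = 10.4 kPa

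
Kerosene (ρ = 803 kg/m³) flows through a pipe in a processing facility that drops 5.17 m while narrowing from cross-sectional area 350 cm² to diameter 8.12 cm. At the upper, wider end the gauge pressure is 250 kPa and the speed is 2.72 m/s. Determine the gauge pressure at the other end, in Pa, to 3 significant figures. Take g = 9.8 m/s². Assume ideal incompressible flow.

The volume flow rate is constant, so v₂ = (A₁/A₂)v₁ = (350/51.8)·2.72 = 18.4 m/s.
Energy conservation along the streamline gives P₂ = P₁ − ½ρ(v₂² − v₁²) − ρg(h₂ − h₁).
P₂ = 250000 + ½·803·(2.72² − 18.4²) − 803·9.8·(−5.17) = 250000 + (-133000) − (-40700) = 158000 Pa.

P₂ = 158000 Pa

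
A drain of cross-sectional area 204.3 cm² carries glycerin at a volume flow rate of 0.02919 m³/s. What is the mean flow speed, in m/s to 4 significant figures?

v ≈ 1.429 m/s

Q = 0.02919 m³/s = 0.02919 m³/s.
v = Q/A = 0.02919 / 0.02043 = 1.429 m/s.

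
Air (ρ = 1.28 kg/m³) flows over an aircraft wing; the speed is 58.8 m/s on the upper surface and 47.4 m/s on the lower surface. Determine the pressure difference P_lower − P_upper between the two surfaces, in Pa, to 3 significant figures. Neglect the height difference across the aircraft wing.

ΔP ≈ 775 Pa

Bernoulli (same height): P_lower − P_upper = ½ρ(v_upper² − v_lower²).
ΔP = ½·1.28·(58.8² − 47.4²) = 775 Pa.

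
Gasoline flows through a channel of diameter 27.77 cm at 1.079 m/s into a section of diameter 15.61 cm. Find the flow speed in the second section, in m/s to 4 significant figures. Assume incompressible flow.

Mass conservation (A₁v₁ = A₂v₂) gives v₂ = 1.079 × 605.7/191.4 = 3.415 m/s.

v₂ = 3.415 m/s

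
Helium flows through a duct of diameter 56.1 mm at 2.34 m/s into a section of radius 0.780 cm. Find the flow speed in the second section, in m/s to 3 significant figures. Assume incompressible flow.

v₂ = 30.3 m/s

Mass conservation (A₁v₁ = A₂v₂) gives v₂ = 2.34 × 24.7/1.91 = 30.3 m/s.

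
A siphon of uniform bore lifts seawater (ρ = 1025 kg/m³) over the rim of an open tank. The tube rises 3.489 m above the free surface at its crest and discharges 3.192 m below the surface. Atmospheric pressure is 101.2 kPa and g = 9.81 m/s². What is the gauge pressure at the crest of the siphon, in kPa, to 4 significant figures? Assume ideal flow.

P_gauge ≈ -67.18 kPa

The outlet speed comes from Torricelli: v = √(2g·3.192) = 7.914 m/s.
The bore is uniform, so the speed at the crest is the same v. Bernoulli surface→crest: P_atm = P_top + ½ρv² + ρg·h_top.
P_top = 101200 − ½·1025·7.914² − 1025·9.81·3.489 = 34020 Pa. So P_gauge = P_top − P_atm = -67180 Pa.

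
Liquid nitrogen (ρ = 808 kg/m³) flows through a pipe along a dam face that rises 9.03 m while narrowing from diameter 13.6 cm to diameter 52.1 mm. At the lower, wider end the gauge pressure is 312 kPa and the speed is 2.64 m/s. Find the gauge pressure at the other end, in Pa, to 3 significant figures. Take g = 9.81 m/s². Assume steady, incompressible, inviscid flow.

Mass conservation (A₁v₁ = A₂v₂) gives v₂ = 2.64 × 145/21.3 = 18.0 m/s.
Applying Bernoulli between the two ends and solving for P₂: P₂ = P₁ + ½ρ(v₁² − v₂²) − ρgΔh.
P₂ = 312000 + ½·808·(2.64² − 18.0²) − 808·9.81·(+9.03) = 312000 + (-128000) − (71600) = 113000 Pa.

113000 Pa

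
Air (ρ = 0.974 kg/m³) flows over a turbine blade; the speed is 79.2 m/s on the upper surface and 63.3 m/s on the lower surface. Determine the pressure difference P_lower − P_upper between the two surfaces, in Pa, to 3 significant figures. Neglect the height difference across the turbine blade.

The pressure is lower where the speed is higher: ΔP = ½ρ(v_up² − v_low²).
ΔP = ½·0.974·(79.2² − 63.3²) = 1100 Pa.

ΔP ≈ 1100 Pa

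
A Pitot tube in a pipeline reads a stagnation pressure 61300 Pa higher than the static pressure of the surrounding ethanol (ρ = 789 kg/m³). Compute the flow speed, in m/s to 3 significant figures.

Bernoulli between the free stream and the stagnation point: ½ρv² = P_stag − P_static.
v = √(2ΔP/ρ) = √(2·61300/789) = 12.5 m/s.

v ≈ 12.5 m/s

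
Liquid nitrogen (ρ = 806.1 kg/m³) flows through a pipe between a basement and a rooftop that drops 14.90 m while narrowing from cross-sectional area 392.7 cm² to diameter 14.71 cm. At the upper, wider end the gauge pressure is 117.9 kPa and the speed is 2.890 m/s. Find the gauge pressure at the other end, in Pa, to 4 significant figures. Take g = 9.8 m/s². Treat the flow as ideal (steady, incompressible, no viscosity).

Continuity gives A₁v₁ = A₂v₂, so v₂ = (392.7 cm²)/(169.9 cm²) × 2.890 m/s = 6.678 m/s.
Bernoulli: P₁ + ½ρv₁² + ρg h₁ = P₂ + ½ρv₂² + ρg h₂, so P₂ = P₁ + ½ρ(v₁² − v₂²) − ρg(h₂ − h₁).
P₂ = 117900 + ½·806.1·(2.890² − 6.678²) − 806.1·9.8·(−14.90) = 117900 + (-14610) − (-117700) = 221000 Pa.

P₂ = 221000 Pa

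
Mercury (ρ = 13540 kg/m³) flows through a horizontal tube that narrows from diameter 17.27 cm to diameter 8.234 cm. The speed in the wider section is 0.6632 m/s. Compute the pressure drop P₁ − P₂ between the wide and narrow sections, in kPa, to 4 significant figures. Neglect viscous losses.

Mass conservation (A₁v₁ = A₂v₂) gives v₂ = 0.6632 × 234.2/53.25 = 2.917 m/s.
Along the horizontal streamline, P + ½ρv² is constant.
P₁ − P₂ = ½·13540·(2.917² − 0.6632²) = ½·13540·8.072 = 54650 Pa.

ΔP = 54.65 kPa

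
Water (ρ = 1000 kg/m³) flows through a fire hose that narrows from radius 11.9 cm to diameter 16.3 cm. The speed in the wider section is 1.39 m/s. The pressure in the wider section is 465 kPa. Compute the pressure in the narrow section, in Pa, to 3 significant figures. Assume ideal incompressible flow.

By continuity, v₂ = v₁·A₁/A₂ = 1.39·(445/209) = 2.96 m/s.
With no height change, Bernoulli's equation is P₁ + ½ρv₁² = P₂ + ½ρv₂².
P₂ = P₁ − ½ρ(v₂² − v₁²) = 465000 − ½·1000·(2.96² − 1.39²) = 465000 − 3420 = 462000 Pa.

P₂ ≈ 462000 Pa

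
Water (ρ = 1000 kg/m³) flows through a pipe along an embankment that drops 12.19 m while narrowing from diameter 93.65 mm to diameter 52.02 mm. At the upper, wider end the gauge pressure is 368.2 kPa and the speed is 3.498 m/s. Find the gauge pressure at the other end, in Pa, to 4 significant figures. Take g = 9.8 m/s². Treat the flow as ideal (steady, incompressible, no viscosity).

P₂ = 429500 Pa

Mass conservation (A₁v₁ = A₂v₂) gives v₂ = 3.498 × 68.88/21.25 = 11.34 m/s.
Bernoulli: P₁ + ½ρv₁² + ρg h₁ = P₂ + ½ρv₂² + ρg h₂, so P₂ = P₁ + ½ρ(v₁² − v₂²) − ρg(h₂ − h₁).
P₂ = 368200 + ½·1000·(3.498² − 11.34²) − 1000·9.8·(−12.19) = 368200 + (-58140) − (-119500) = 429500 Pa.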